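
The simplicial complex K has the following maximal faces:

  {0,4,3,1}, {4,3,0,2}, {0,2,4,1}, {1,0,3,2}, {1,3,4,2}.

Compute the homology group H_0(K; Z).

Order the vertices as 0 < 1 < 2 < 3 < 4. Listing each simplex with vertices in this order, K has dimension 3 with simplices:

  0-simplices (5): [0], [1], [2], [3], [4]
  1-simplices (10): [0,1], [0,2], [0,3], [0,4], [1,2], [1,3], [1,4], [2,3], [2,4], [3,4]
  2-simplices (10): [0,1,2], [0,1,3], [0,1,4], [0,2,3], [0,2,4], [0,3,4], [1,2,3], [1,2,4], [1,3,4], [2,3,4]
  3-simplices (5): [0,1,2,3], [0,1,2,4], [0,1,3,4], [0,2,3,4], [1,2,3,4]

Hence C_0 ≅ Z^5, C_1 ≅ Z^10, C_2 ≅ Z^10, C_3 ≅ Z^5.

Boundary ∂_1: C_1 → C_0 sends each edge [p,q] (with p < q) to q − p. For instance
  ∂[0,3] = [3] − [0].
As a 5×10 matrix over Z this has rank 4, with invariant factors (1,1,1,1).

Boundary ∂_2: C_2 → C_1 acts by ∂[p,q,r] = [q,r] − [p,r] + [p,q]. For instance
  ∂[0,2,4] = [2,4] − [0,4] + [0,2],
  ∂[0,3,4] = [3,4] − [0,4] + [0,3].
As a 10×10 matrix over Z this has rank 6, with invariant factors (1,1,1,1,1,1).

Boundary ∂_3: C_3 → C_2 sends each 3-simplex σ to the alternating sum Σ_i (−1)^i (σ with its i-th vertex removed). For instance
  ∂[0,2,3,4] = [2,3,4] − [0,3,4] + [0,2,4] − [0,2,3],
  ∂[0,1,2,4] = [1,2,4] − [0,2,4] + [0,1,4] − [0,1,2].
This gives a 10×5 integer matrix of rank 4; reducing to Smith normal form yields diagonal entries (1,1,1,1).

Now H_k = ker ∂_k / im ∂_{k+1}, so:

  H_0: rank C_0 − rank ∂_1 = 5 − 4 = 1, and the invariant factors of ∂_1 are all 1, so H_0 = Z.

(K is a triangulation of the 3-sphere S^3.)

H_0 = Z.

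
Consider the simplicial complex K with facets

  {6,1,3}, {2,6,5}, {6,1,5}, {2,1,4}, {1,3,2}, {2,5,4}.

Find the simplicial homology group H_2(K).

H_2 = 0.

We work with the vertex ordering 1 < 2 < 3 < 4 < 5 < 6. The simplices of K, each written with vertices in increasing order, are:

  0-simplices (6): [1], [2], [3], [4], [5], [6]
  1-simplices (12): [1,2], [1,3], [1,4], [1,5], [1,6], [2,3], [2,4], [2,5], [2,6], [3,6], [4,5], [5,6]
  2-simplices (6): [1,2,3], [1,2,4], [1,3,6], [1,5,6], [2,4,5], [2,5,6]

giving chain groups C_0 ≅ Z^6, C_1 ≅ Z^12, C_2 ≅ Z^6.

The boundary map ∂_1: C_1 → C_0 maps an edge to its endpoints' difference, ∂[p,q] = q − p. For instance
  ∂[5,6] = [6] − [5].
The 6×12 boundary matrix has rank 5 and Smith normal form diag(1,1,1,1,1).

The boundary map ∂_2: C_2 → C_1 acts by ∂[p,q,r] = [q,r] − [p,r] + [p,q]. For instance
  ∂[1,2,4] = [2,4] − [1,4] + [1,2],
  ∂[2,5,6] = [5,6] − [2,6] + [2,5].
The resulting 12×6 matrix has rank 6, and its Smith normal form has invariant factors (1,1,1,1,1,1).

Reading off H_k = ker ∂_k / im ∂_{k+1}:

  H_2: rank ker ∂_2 − rank ∂_3 = (6 − 6) − 0 = 0, and there is no ∂_3, so H_2 ≅ 0.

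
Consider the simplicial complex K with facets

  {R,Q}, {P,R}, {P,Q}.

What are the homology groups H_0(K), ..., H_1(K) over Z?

Take the total order P < Q < R on the vertex set. Then K (dimension 1) consists of the simplices:

  0-simplices (3): P, Q, R
  1-simplices (3): PQ, PR, QR

so the chain groups are C_0 ≅ Z^3, C_1 ≅ Z^3.

The boundary map ∂_1: C_1 → C_0 sends each edge [p,q] (with p < q) to q − p.
This gives a 3×3 integer matrix of rank 2; reducing to Smith normal form yields diagonal entries (1,1).

From H_k ≅ ker(∂_k) / im(∂_{k+1}) we obtain:

  H_0: rank C_0 − rank ∂_1 = 3 − 2 = 1, and the invariant factors of ∂_1 are all 1, so H_0 = Z.
  H_1: rank ker ∂_1 − rank ∂_2 = (3 − 2) − 0 = 1, and there is no ∂_2, so H_1 = Z.

H_0 ≅ Z,  H_1 ≅ Z.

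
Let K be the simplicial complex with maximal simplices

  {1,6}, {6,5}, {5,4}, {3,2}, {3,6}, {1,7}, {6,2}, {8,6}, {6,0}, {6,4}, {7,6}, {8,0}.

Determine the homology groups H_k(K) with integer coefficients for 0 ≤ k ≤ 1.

H_0 = Z,  H_1 = Z^4.

K has 9 vertices, 12 edges.
rank ∂_0 = 0, rank ∂_1 = 8 ⇒ b_0 = 9 − 0 − 8 = 1; all invariant factors of ∂_1 are 1 so no torsion. So H_0 ≅ Z.
rank ∂_1 = 8, rank ∂_2 = 0 ⇒ b_1 = 12 − 8 − 0 = 4. So H_1 ≅ Z^4.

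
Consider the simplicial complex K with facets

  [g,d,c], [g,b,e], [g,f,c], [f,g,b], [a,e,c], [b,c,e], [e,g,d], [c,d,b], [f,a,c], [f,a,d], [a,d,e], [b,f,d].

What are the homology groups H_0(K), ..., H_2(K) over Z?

Order the vertices as a < b < c < d < e < f < g. Listing each simplex with vertices in this order, K has dimension 2 with simplices:

  0-simplices (7): a, b, c, d, e, f, g
  1-simplices (18): ac, ad, ae, af, bc, bd, be, bf, bg, cd, ce, cf, cg, de, df, dg, eg, fg
  2-simplices (12): ace, acf, ade, adf, bcd, bce, bdf, beg, bfg, cdg, cfg, deg

so the chain groups are C_0 ≅ Z^7, C_1 ≅ Z^18, C_2 ≅ Z^12.

∂_1: C_1 → C_0 sends each edge [p,q] (with p < q) to q − p.
As a 7×18 matrix over Z this has rank 6, with invariant factors (1,1,1,1,1,1).

Boundary ∂_2: C_2 → C_1 sends each 2-simplex [p,q,r] to [q,r] − [p,r] + [p,q]. For instance
  ∂adf = df − af + ad,
  ∂beg = eg − bg + be.
The 18×12 boundary matrix has rank 12 and Smith normal form diag(1,1,1,1,1,1,1,1,1,1,1,2).

Reading off H_k = ker ∂_k / im ∂_{k+1}:

  H_0: rank C_0 − rank ∂_1 = 7 − 6 = 1, and the invariant factors of ∂_1 are all 1, so H_0 = Z.
  H_1: rank ker ∂_1 − rank ∂_2 = (18 − 6) − 12 = 0, and ∂_2 has invariant factor 2 > 1, so H_1 = Z/2Z.
  H_2: rank ker ∂_2 − rank ∂_3 = (12 − 12) − 0 = 0, and there is no ∂_3, so H_2 = 0.

H_0 = Z,  H_1 = Z/2Z,  H_2 = 0.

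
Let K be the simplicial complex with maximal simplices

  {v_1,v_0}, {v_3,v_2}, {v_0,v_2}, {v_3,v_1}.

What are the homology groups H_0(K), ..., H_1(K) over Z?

Order the vertices as v_0 < v_1 < v_2 < v_3. Listing each simplex with vertices in this order, K has dimension 1 with simplices:

  0-simplices (4): [v_0], [v_1], [v_2], [v_3]
  1-simplices (4): [v_0,v_1], [v_0,v_2], [v_1,v_3], [v_2,v_3]

so the chain groups are C_0 ≅ Z^4, C_1 ≅ Z^4.

Boundary ∂_1: C_1 → C_0 maps an edge to its endpoints' difference, ∂[p,q] = q − p.
As a 4×4 matrix over Z this has rank 3, with invariant factors (1,1,1).

Reading off H_k = ker ∂_k / im ∂_{k+1}:

  H_0: rank C_0 − rank ∂_1 = 4 − 3 = 1, and the invariant factors of ∂_1 are all 1, so H_0 = Z.
  H_1: rank ker ∂_1 − rank ∂_2 = (4 − 3) − 0 = 1, and there is no ∂_2, so H_1 = Z.

As a check, the Euler characteristic is 4 − 4 = 0, which agrees with 1 − 1 = 0.

H_0 = Z,  H_1 = Z.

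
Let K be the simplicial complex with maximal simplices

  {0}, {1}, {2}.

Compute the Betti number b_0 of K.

We work with the vertex ordering 0 < 1 < 2. The simplices of K, each written with vertices in increasing order, are:

  0-simplices (3): [0], [1], [2]

Hence C_0 ≅ Z^3.

Computing H_k = (kernel of ∂_k) / (image of ∂_{k+1}):

  H_0: rank C_0 − rank ∂_1 = 3 − 0 = 3, and there is no ∂_1, so H_0 = Z^3.

Hence the Betti numbers are b_0 = 3.

b_0 = 3.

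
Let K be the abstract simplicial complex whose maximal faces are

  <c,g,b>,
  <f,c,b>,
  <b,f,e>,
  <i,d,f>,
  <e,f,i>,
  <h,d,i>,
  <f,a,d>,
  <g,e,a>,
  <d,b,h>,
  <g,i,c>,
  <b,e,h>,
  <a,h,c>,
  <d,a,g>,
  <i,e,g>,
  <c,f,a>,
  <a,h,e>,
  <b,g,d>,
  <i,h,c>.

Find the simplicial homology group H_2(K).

Take the total order a < b < c < d < e < f < g < h < i on the vertex set. Then K (dimension 2) consists of the simplices:

  0-simplices (9): a, b, c, d, e, f, g, h, i
  1-simplices (27): ac, ad, ae, af, ag, ah, bc, bd, be, bf, bg, bh, cf, cg, ch, ci, df, dg, dh, di, ef, eg, eh, ei, fi, gi, hi
  2-simplices (18): acf, ach, adf, adg, aeg, aeh, bcf, bcg, bdg, bdh, bef, beh, cgi, chi, dfi, dhi, efi, egi

giving chain groups C_0 ≅ Z^9, C_1 ≅ Z^27, C_2 ≅ Z^18.

∂_1: C_1 → C_0 maps an edge to its endpoints' difference, ∂[p,q] = q − p. For instance
  ∂hi = i − h.
The 9×27 boundary matrix has rank 8 and Smith normal form diag(1,1,1,1,1,1,1,1).

The boundary map ∂_2: C_2 → C_1 sends each 2-simplex [p,q,r] to [q,r] − [p,r] + [p,q]. For instance
  ∂bcf = cf − bf + bc,
  ∂bdh = dh − bh + bd.
This gives a 27×18 integer matrix of rank 17; reducing to Smith normal form yields diagonal entries (1,1,1,1,1,1,1,1,1,1,1,1,1,1,1,1,1).

Computing H_k = (kernel of ∂_k) / (image of ∂_{k+1}):

  H_2: rank ker ∂_2 − rank ∂_3 = (18 − 17) − 0 = 1, and there is no ∂_3, so H_2 ≅ Z.

H_2 = Z.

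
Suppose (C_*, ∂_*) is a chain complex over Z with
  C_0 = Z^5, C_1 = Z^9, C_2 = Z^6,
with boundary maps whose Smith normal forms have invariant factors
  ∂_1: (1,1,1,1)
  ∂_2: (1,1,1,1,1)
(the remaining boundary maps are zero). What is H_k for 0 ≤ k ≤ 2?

H_0: b_0 = 5 − 0 − 4 = 1; torsion from ∂_1 factors > 1: none. So H_0 ≅ Z.
H_1: b_1 = 9 − 4 − 5 = 0; torsion from ∂_2 factors > 1: none. So H_1 ≅ 0.
H_2: b_2 = 6 − 5 − 0 = 1; torsion from ∂_3 factors > 1: none. So H_2 ≅ Z.

H_0 ≅ Z,  H_1 = 0,  H_2 ≅ Z.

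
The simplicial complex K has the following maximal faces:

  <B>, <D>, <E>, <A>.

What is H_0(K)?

H_0 ≅ Z^4.

We work with the vertex ordering A < B < D < E. The simplices of K, each written with vertices in increasing order, are:

  0-simplices (4): A, B, D, E

so the chain groups are C_0 ≅ Z^4.

Reading off H_k = ker ∂_k / im ∂_{k+1}:

  H_0: rank C_0 − rank ∂_1 = 4 − 0 = 4, and there is no ∂_1, so H_0 = Z^4.

(K is a triangulation of a set of 4 points.)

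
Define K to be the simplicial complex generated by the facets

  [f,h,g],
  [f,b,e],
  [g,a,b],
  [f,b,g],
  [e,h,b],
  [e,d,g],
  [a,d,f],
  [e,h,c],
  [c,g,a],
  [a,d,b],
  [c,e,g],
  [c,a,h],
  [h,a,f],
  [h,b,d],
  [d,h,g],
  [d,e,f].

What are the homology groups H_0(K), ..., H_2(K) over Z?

H_0 ≅ Z,  H_1 ≅ Z^2,  H_2 ≅ Z.

We work with the vertex ordering a < b < c < d < e < f < g < h. The simplices of K, each written with vertices in increasing order, are:

  0-simplices (8): a, b, c, d, e, f, g, h
  1-simplices (24): ab, ac, ad, af, ag, ah, bd, be, bf, bg, bh, ce, cg, ch, de, df, dg, dh, ef, eg, eh, fg, fh, gh
  2-simplices (16): abd, abg, acg, ach, adf, afh, bdh, bef, beh, bfg, ceg, ceh, def, deg, dgh, fgh

giving chain groups C_0 ≅ Z^8, C_1 ≅ Z^24, C_2 ≅ Z^16.

Boundary ∂_1: C_1 → C_0 sends each edge [p,q] (with p < q) to q − p. For instance
  ∂ag = g − a.
The 8×24 boundary matrix has rank 7 and Smith normal form diag(1,1,1,1,1,1,1).

Boundary ∂_2: C_2 → C_1 maps a triangle to the signed sum of its edges. For instance
  ∂afh = fh − ah + af,
  ∂bfg = fg − bg + bf.
This gives a 24×16 integer matrix of rank 15; reducing to Smith normal form yields diagonal entries (1,1,1,1,1,1,1,1,1,1,1,1,1,1,1).

Now H_k = ker ∂_k / im ∂_{k+1}, so:

  H_0: rank C_0 − rank ∂_1 = 8 − 7 = 1, and the invariant factors of ∂_1 are all 1, so H_0 ≅ Z.
  H_1: rank ker ∂_1 − rank ∂_2 = (24 − 7) − 15 = 2, and the invariant factors of ∂_2 are all 1, so H_1 ≅ Z^2.
  H_2: rank ker ∂_2 − rank ∂_3 = (16 − 15) − 0 = 1, and there is no ∂_3, so H_2 ≅ Z.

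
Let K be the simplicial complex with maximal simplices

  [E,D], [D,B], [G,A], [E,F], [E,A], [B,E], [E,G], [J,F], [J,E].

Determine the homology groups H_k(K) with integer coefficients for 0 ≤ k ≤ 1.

H_0 = Z,  H_1 = Z^3.

Take the total order A < B < D < E < F < G < J on the vertex set. Then K (dimension 1) consists of the simplices:

  0-simplices (7): A, B, D, E, F, G, J
  1-simplices (9): AE, AG, BD, BE, DE, EF, EG, EJ, FJ

Hence C_0 ≅ Z^7, C_1 ≅ Z^9.

∂_1: C_1 → C_0 maps an edge to its endpoints' difference, ∂[p,q] = q − p. For instance
  ∂FJ = J − F.
This gives a 7×9 integer matrix of rank 6; reducing to Smith normal form yields diagonal entries (1,1,1,1,1,1).

Now H_k = ker ∂_k / im ∂_{k+1}, so:

  H_0: rank C_0 − rank ∂_1 = 7 − 6 = 1, and the invariant factors of ∂_1 are all 1, so H_0 = Z.
  H_1: rank ker ∂_1 − rank ∂_2 = (9 − 6) − 0 = 3, and there is no ∂_2, so H_1 = Z^3.

As a check, the Euler characteristic is 7 − 9 = -2, which agrees with 1 − 3 = -2.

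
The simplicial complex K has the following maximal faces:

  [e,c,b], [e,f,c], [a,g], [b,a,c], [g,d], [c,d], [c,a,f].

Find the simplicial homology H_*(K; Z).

We work with the vertex ordering a < b < c < d < e < f < g. The simplices of K, each written with vertices in increasing order, are:

  0-simplices (7): a, b, c, d, e, f, g
  1-simplices (11): ab, ac, af, ag, bc, be, cd, ce, cf, dg, ef
  2-simplices (4): abc, acf, bce, cef

Hence C_0 ≅ Z^7, C_1 ≅ Z^11, C_2 ≅ Z^4.

The boundary map ∂_1: C_1 → C_0 sends each edge [p,q] (with p < q) to q − p. For instance
  ∂ef = f − e.
As a 7×11 matrix over Z this has rank 6, with invariant factors (1,1,1,1,1,1).

Boundary ∂_2: C_2 → C_1 maps a triangle to the signed sum of its edges. For instance
  ∂bce = ce − be + bc,
  ∂acf = cf − af + ac.
The 11×4 boundary matrix has rank 4 and Smith normal form diag(1,1,1,1).

Computing H_k = (kernel of ∂_k) / (image of ∂_{k+1}):

  H_0: rank C_0 − rank ∂_1 = 7 − 6 = 1, and the invariant factors of ∂_1 are all 1, so H_0 ≅ Z.
  H_1: rank ker ∂_1 − rank ∂_2 = (11 − 6) − 4 = 1, and the invariant factors of ∂_2 are all 1, so H_1 ≅ Z.
  H_2: rank ker ∂_2 − rank ∂_3 = (4 − 4) − 0 = 0, and there is no ∂_3, so H_2 ≅ 0.

H_0 ≅ Z,  H_1 ≅ Z,  H_2 = 0.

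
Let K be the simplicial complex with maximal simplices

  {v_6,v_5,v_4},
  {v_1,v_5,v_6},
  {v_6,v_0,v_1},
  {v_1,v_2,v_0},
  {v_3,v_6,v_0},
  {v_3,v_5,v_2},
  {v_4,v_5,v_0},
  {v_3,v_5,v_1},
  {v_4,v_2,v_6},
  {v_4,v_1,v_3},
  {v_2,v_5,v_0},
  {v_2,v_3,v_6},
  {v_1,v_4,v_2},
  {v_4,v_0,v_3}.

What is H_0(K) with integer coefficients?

Order the vertices as v_0 < v_1 < v_2 < v_3 < v_4 < v_5 < v_6. Listing each simplex with vertices in this order, K has dimension 2 with simplices:

  0-simplices (7): [v_0], [v_1], [v_2], [v_3], [v_4], [v_5], [v_6]
  1-simplices (21): (21 of them)
  2-simplices (14): (14 of them)

giving chain groups C_0 ≅ Z^7, C_1 ≅ Z^21, C_2 ≅ Z^14.

The boundary map ∂_1: C_1 → C_0 is given by ∂[p,q] = [q] − [p].
The 7×21 boundary matrix has rank 6 and Smith normal form diag(1,1,1,1,1,1).

The boundary map ∂_2: C_2 → C_1 maps a triangle to the signed sum of its edges. For instance
  ∂[v_0,v_2,v_5] = [v_2,v_5] − [v_0,v_5] + [v_0,v_2],
  ∂[v_0,v_3,v_4] = [v_3,v_4] − [v_0,v_4] + [v_0,v_3].
The resulting 21×14 matrix has rank 13, and its Smith normal form has invariant factors (1,1,1,1,1,1,1,1,1,1,1,1,1).

Now H_k = ker ∂_k / im ∂_{k+1}, so:

  H_0: rank C_0 − rank ∂_1 = 7 − 6 = 1, and the invariant factors of ∂_1 are all 1, so H_0 ≅ Z.

H_0 ≅ Z.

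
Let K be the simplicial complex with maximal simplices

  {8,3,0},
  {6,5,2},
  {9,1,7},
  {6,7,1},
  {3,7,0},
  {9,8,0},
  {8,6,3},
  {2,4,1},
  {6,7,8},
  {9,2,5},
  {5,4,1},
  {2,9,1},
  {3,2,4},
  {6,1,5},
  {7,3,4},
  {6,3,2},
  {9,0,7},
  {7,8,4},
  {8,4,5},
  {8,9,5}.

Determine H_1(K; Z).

H_1 = Z ⊕ Z_2.

Order the vertices as 0 < 1 < 2 < 3 < 4 < 5 < 6 < 7 < 8 < 9. Listing each simplex with vertices in this order, K has dimension 2 with simplices:

  0-simplices (10): [0], [1], [2], [3], [4], [5], [6], [7], [8], [9]
  1-simplices (30): (30 of them)
  2-simplices (20): (20 of them)

so the chain groups are C_0 ≅ Z^10, C_1 ≅ Z^30, C_2 ≅ Z^20.

The boundary map ∂_1: C_1 → C_0 sends each edge [p,q] (with p < q) to q − p.
The resulting 10×30 matrix has rank 9, and its Smith normal form has invariant factors (1,1,1,1,1,1,1,1,1).

The boundary map ∂_2: C_2 → C_1 sends each 2-simplex [p,q,r] to [q,r] − [p,r] + [p,q]. For instance
  ∂[6,7,8] = [7,8] − [6,8] + [6,7],
  ∂[1,7,9] = [7,9] − [1,9] + [1,7].
The resulting 30×20 matrix has rank 20, and its Smith normal form has invariant factors (1,1,1,1,1,1,1,1,1,1,1,1,1,1,1,1,1,1,1,2).

Computing H_k = (kernel of ∂_k) / (image of ∂_{k+1}):

  H_1: rank ker ∂_1 − rank ∂_2 = (30 − 9) − 20 = 1, and ∂_2 has invariant factor 2 > 1, so H_1 ≅ Z ⊕ Z_2.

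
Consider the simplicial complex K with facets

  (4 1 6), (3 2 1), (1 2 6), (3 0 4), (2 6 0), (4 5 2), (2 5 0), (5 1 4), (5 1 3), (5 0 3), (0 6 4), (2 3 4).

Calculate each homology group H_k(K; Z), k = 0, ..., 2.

H_0 ≅ Z,  H_1 ≅ Z_2,  H_2 = 0.

Fix the vertex order 0 < 1 < 2 < 3 < 4 < 5 < 6 and write every simplex with vertices in increasing order. Then dim K = 2 and the simplices of K are:

  0-simplices (7): [0], [1], [2], [3], [4], [5], [6]
  1-simplices (18): [0,2], [0,3], [0,4], [0,5], [0,6], [1,2], [1,3], [1,4], [1,5], [1,6], [2,3], [2,4], [2,5], [2,6], [3,4], [3,5], [4,5], [4,6]
  2-simplices (12): [0,2,5], [0,2,6], [0,3,4], [0,3,5], [0,4,6], [1,2,3], [1,2,6], [1,3,5], [1,4,5], [1,4,6], [2,3,4], [2,4,5]

giving chain groups C_0 ≅ Z^7, C_1 ≅ Z^18, C_2 ≅ Z^12.

The boundary map ∂_1: C_1 → C_0 is given by ∂[p,q] = [q] − [p]. For instance
  ∂[0,4] = [4] − [0].
This gives a 7×18 integer matrix of rank 6; reducing to Smith normal form yields diagonal entries (1,1,1,1,1,1).

∂_2: C_2 → C_1 acts by ∂[p,q,r] = [q,r] − [p,r] + [p,q]. For instance
  ∂[1,2,3] = [2,3] − [1,3] + [1,2],
  ∂[0,3,4] = [3,4] − [0,4] + [0,3].
This gives a 18×12 integer matrix of rank 12; reducing to Smith normal form yields diagonal entries (1,1,1,1,1,1,1,1,1,1,1,2).

From H_k ≅ ker(∂_k) / im(∂_{k+1}) we obtain:

  H_0: rank C_0 − rank ∂_1 = 7 − 6 = 1, and the invariant factors of ∂_1 are all 1, so H_0 ≅ Z.
  H_1: rank ker ∂_1 − rank ∂_2 = (18 − 6) − 12 = 0, and ∂_2 has invariant factor 2 > 1, so H_1 ≅ Z_2.
  H_2: rank ker ∂_2 − rank ∂_3 = (12 − 12) − 0 = 0, and there is no ∂_3, so H_2 ≅ 0.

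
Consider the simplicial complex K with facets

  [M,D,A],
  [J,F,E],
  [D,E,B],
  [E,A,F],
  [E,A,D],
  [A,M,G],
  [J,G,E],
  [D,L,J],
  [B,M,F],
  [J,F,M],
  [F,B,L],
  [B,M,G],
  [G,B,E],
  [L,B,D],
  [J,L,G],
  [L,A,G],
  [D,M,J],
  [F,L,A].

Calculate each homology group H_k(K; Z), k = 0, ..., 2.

H_0 = Z,  H_1 = Z^2,  H_2 = Z.

Take the total order A < B < D < E < F < G < J < L < M on the vertex set. Then K (dimension 2) consists of the simplices:

  0-simplices (9): A, B, D, E, F, G, J, L, M
  1-simplices (27): AD, AE, AF, AG, AL, AM, BD, BE, BF, BG, BL, BM, DE, DJ, DL, DM, EF, EG, EJ, FJ, FL, FM, GJ, GL, GM, JL, JM
  2-simplices (18): ADE, ADM, AEF, AFL, AGL, AGM, BDE, BDL, BEG, BFL, BFM, BGM, DJL, DJM, EFJ, EGJ, FJM, GJL

giving chain groups C_0 ≅ Z^9, C_1 ≅ Z^27, C_2 ≅ Z^18.

∂_1: C_1 → C_0 sends each edge [p,q] (with p < q) to q − p. For instance
  ∂GM = M − G.
This gives a 9×27 integer matrix of rank 8; reducing to Smith normal form yields diagonal entries (1,1,1,1,1,1,1,1).

∂_2: C_2 → C_1 maps a triangle to the signed sum of its edges. For instance
  ∂BDL = DL − BL + BD,
  ∂AEF = EF − AF + AE.
As a 27×18 matrix over Z this has rank 17, with invariant factors (1,1,1,1,1,1,1,1,1,1,1,1,1,1,1,1,1).

Now H_k = ker ∂_k / im ∂_{k+1}, so:

  H_0: rank C_0 − rank ∂_1 = 9 − 8 = 1, and the invariant factors of ∂_1 are all 1, so H_0 ≅ Z.
  H_1: rank ker ∂_1 − rank ∂_2 = (27 − 8) − 17 = 2, and the invariant factors of ∂_2 are all 1, so H_1 ≅ Z^2.
  H_2: rank ker ∂_2 − rank ∂_3 = (18 − 17) − 0 = 1, and there is no ∂_3, so H_2 ≅ Z.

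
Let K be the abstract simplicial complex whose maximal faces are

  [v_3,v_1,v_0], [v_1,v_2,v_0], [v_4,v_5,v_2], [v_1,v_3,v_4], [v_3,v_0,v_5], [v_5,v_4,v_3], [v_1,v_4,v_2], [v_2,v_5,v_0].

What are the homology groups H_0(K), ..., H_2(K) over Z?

We work with the vertex ordering v_0 < v_1 < v_2 < v_3 < v_4 < v_5. The simplices of K, each written with vertices in increasing order, are:

  0-simplices (6): [v_0], [v_1], [v_2], [v_3], [v_4], [v_5]
  1-simplices (12): [v_0,v_1], [v_0,v_2], [v_0,v_3], [v_0,v_5], [v_1,v_2], [v_1,v_3], [v_1,v_4], [v_2,v_4], [v_2,v_5], [v_3,v_4], [v_3,v_5], [v_4,v_5]
  2-simplices (8): [v_0,v_1,v_2], [v_0,v_1,v_3], [v_0,v_2,v_5], [v_0,v_3,v_5], [v_1,v_2,v_4], [v_1,v_3,v_4], [v_2,v_4,v_5], [v_3,v_4,v_5]

so the chain groups are C_0 ≅ Z^6, C_1 ≅ Z^12, C_2 ≅ Z^8.

∂_1: C_1 → C_0 sends each edge [p,q] (with p < q) to q − p. For instance
  ∂[v_0,v_1] = [v_1] − [v_0].
The 6×12 boundary matrix has rank 5 and Smith normal form diag(1,1,1,1,1).

∂_2: C_2 → C_1 maps a triangle to the signed sum of its edges. For instance
  ∂[v_2,v_4,v_5] = [v_4,v_5] − [v_2,v_5] + [v_2,v_4],
  ∂[v_0,v_1,v_2] = [v_1,v_2] − [v_0,v_2] + [v_0,v_1].
The 12×8 boundary matrix has rank 7 and Smith normal form diag(1,1,1,1,1,1,1).

From H_k ≅ ker(∂_k) / im(∂_{k+1}) we obtain:

  H_0: rank C_0 − rank ∂_1 = 6 − 5 = 1, and the invariant factors of ∂_1 are all 1, so H_0 = Z.
  H_1: rank ker ∂_1 − rank ∂_2 = (12 − 5) − 7 = 0, and the invariant factors of ∂_2 are all 1, so H_1 = 0.
  H_2: rank ker ∂_2 − rank ∂_3 = (8 − 7) − 0 = 1, and there is no ∂_3, so H_2 = Z.

H_0 ≅ Z,  H_1 = 0,  H_2 ≅ Z.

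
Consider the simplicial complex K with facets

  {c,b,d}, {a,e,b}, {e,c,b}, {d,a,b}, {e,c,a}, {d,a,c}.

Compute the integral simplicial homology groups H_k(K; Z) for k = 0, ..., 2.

H_0 = Z,  H_1 = 0,  H_2 = Z.

Take the total order a < b < c < d < e on the vertex set. Then K (dimension 2) consists of the simplices:

  0-simplices (5): a, b, c, d, e
  1-simplices (9): ab, ac, ad, ae, bc, bd, be, cd, ce
  2-simplices (6): abd, abe, acd, ace, bcd, bce

Hence C_0 ≅ Z^5, C_1 ≅ Z^9, C_2 ≅ Z^6.

Boundary ∂_1: C_1 → C_0 maps an edge to its endpoints' difference, ∂[p,q] = q − p.
The resulting 5×9 matrix has rank 4, and its Smith normal form has invariant factors (1,1,1,1).

∂_2: C_2 → C_1 sends each 2-simplex [p,q,r] to [q,r] − [p,r] + [p,q]. For instance
  ∂acd = cd − ad + ac,
  ∂abe = be − ae + ab.
This gives a 9×6 integer matrix of rank 5; reducing to Smith normal form yields diagonal entries (1,1,1,1,1).

Reading off H_k = ker ∂_k / im ∂_{k+1}:

  H_0: rank C_0 − rank ∂_1 = 5 − 4 = 1, and the invariant factors of ∂_1 are all 1, so H_0 ≅ Z.
  H_1: rank ker ∂_1 − rank ∂_2 = (9 − 4) − 5 = 0, and the invariant factors of ∂_2 are all 1, so H_1 ≅ 0.
  H_2: rank ker ∂_2 − rank ∂_3 = (6 − 5) − 0 = 1, and there is no ∂_3, so H_2 ≅ Z.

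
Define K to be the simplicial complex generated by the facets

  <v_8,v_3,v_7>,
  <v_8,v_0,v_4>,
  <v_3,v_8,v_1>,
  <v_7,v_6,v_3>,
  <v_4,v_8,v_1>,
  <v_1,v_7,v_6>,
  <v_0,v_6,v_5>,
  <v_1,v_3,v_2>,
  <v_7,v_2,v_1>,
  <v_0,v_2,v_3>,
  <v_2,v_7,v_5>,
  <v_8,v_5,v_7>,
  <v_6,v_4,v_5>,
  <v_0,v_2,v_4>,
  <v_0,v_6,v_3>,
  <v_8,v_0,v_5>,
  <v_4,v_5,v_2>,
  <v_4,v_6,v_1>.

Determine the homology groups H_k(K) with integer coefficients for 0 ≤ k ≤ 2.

Order the vertices as v_0 < v_1 < v_2 < v_3 < v_4 < v_5 < v_6 < v_7 < v_8. Listing each simplex with vertices in this order, K has dimension 2 with simplices:

  0-simplices (9): [v_0], [v_1], [v_2], [v_3], [v_4], [v_5], [v_6], [v_7], [v_8]
  1-simplices (27): (27 of them)
  2-simplices (18): (18 of them)

giving chain groups C_0 ≅ Z^9, C_1 ≅ Z^27, C_2 ≅ Z^18.

∂_1: C_1 → C_0 maps an edge to its endpoints' difference, ∂[p,q] = q − p. For instance
  ∂[v_0,v_8] = [v_8] − [v_0].
The 9×27 boundary matrix has rank 8 and Smith normal form diag(1,1,1,1,1,1,1,1).

The boundary map ∂_2: C_2 → C_1 acts by ∂[p,q,r] = [q,r] − [p,r] + [p,q]. For instance
  ∂[v_0,v_3,v_6] = [v_3,v_6] − [v_0,v_6] + [v_0,v_3],
  ∂[v_1,v_3,v_8] = [v_3,v_8] − [v_1,v_8] + [v_1,v_3].
The resulting 27×18 matrix has rank 18, and its Smith normal form has invariant factors (1,1,1,1,1,1,1,1,1,1,1,1,1,1,1,1,1,2).

Reading off H_k = ker ∂_k / im ∂_{k+1}:

  H_0: rank C_0 − rank ∂_1 = 9 − 8 = 1, and the invariant factors of ∂_1 are all 1, so H_0 = Z.
  H_1: rank ker ∂_1 − rank ∂_2 = (27 − 8) − 18 = 1, and ∂_2 has invariant factor 2 > 1, so H_1 = Z ⊕ Z/2Z.
  H_2: rank ker ∂_2 − rank ∂_3 = (18 − 18) − 0 = 0, and there is no ∂_3, so H_2 = 0.

H_0 ≅ Z,  H_1 ≅ Z ⊕ Z/2Z,  H_2 = 0.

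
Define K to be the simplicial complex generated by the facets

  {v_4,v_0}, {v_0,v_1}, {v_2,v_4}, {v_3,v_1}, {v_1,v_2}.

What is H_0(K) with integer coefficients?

Order the vertices as v_0 < v_1 < v_2 < v_3 < v_4. Listing each simplex with vertices in this order, K has dimension 1 with simplices:

  0-simplices (5): [v_0], [v_1], [v_2], [v_3], [v_4]
  1-simplices (5): [v_0,v_1], [v_0,v_4], [v_1,v_2], [v_1,v_3], [v_2,v_4]

so the chain groups are C_0 ≅ Z^5, C_1 ≅ Z^5.

Boundary ∂_1: C_1 → C_0 maps an edge to its endpoints' difference, ∂[p,q] = q − p. For instance
  ∂[v_1,v_3] = [v_3] − [v_1].
The resulting 5×5 matrix has rank 4, and its Smith normal form has invariant factors (1,1,1,1).

Reading off H_k = ker ∂_k / im ∂_{k+1}:

  H_0: rank C_0 − rank ∂_1 = 5 − 4 = 1, and the invariant factors of ∂_1 are all 1, so H_0 ≅ Z.

H_0 ≅ Z.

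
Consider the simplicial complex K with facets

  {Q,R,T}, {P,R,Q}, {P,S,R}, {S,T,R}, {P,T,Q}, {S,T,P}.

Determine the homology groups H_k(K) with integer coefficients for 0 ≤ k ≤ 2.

Take the total order P < Q < R < S < T on the vertex set. Then K (dimension 2) consists of the simplices:

  0-simplices (5): P, Q, R, S, T
  1-simplices (9): PQ, PR, PS, PT, QR, QT, RS, RT, ST
  2-simplices (6): PQR, PQT, PRS, PST, QRT, RST

Hence C_0 ≅ Z^5, C_1 ≅ Z^9, C_2 ≅ Z^6.

∂_1: C_1 → C_0 sends each edge [p,q] (with p < q) to q − p.
The resulting 5×9 matrix has rank 4, and its Smith normal form has invariant factors (1,1,1,1).

∂_2: C_2 → C_1 acts by ∂[p,q,r] = [q,r] − [p,r] + [p,q]. For instance
  ∂QRT = RT − QT + QR,
  ∂PQT = QT − PT + PQ.
The resulting 9×6 matrix has rank 5, and its Smith normal form has invariant factors (1,1,1,1,1).

From H_k ≅ ker(∂_k) / im(∂_{k+1}) we obtain:

  H_0: rank C_0 − rank ∂_1 = 5 − 4 = 1, and the invariant factors of ∂_1 are all 1, so H_0 ≅ Z.
  H_1: rank ker ∂_1 − rank ∂_2 = (9 − 4) − 5 = 0, and the invariant factors of ∂_2 are all 1, so H_1 ≅ 0.
  H_2: rank ker ∂_2 − rank ∂_3 = (6 − 5) − 0 = 1, and there is no ∂_3, so H_2 ≅ Z.

H_0 ≅ Z,  H_1 = 0,  H_2 ≅ Z.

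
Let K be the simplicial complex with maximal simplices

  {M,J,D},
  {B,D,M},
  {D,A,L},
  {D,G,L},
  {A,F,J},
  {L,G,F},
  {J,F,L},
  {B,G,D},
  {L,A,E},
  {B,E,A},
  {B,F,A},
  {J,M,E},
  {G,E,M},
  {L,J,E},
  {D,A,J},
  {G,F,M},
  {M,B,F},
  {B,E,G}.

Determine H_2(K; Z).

Fix the vertex order A < B < D < E < F < G < J < L < M and write every simplex with vertices in increasing order. Then dim K = 2 and the simplices of K are:

  0-simplices (9): A, B, D, E, F, G, J, L, M
  1-simplices (27): AB, AD, AE, AF, AJ, AL, BD, BE, BF, BG, BM, DG, DJ, DL, DM, EG, EJ, EL, EM, FG, FJ, FL, FM, GL, GM, JL, JM
  2-simplices (18): ABE, ABF, ADJ, ADL, AEL, AFJ, BDG, BDM, BEG, BFM, DGL, DJM, EGM, EJL, EJM, FGL, FGM, FJL

so the chain groups are C_0 ≅ Z^9, C_1 ≅ Z^27, C_2 ≅ Z^18.

The boundary map ∂_1: C_1 → C_0 is given by ∂[p,q] = [q] − [p].
As a 9×27 matrix over Z this has rank 8, with invariant factors (1,1,1,1,1,1,1,1).

Boundary ∂_2: C_2 → C_1 maps a triangle to the signed sum of its edges. For instance
  ∂ADJ = DJ − AJ + AD,
  ∂BDM = DM − BM + BD.
As a 27×18 matrix over Z this has rank 18, with invariant factors (1,1,1,1,1,1,1,1,1,1,1,1,1,1,1,1,1,2).

Now H_k = ker ∂_k / im ∂_{k+1}, so:

  H_2: rank ker ∂_2 − rank ∂_3 = (18 − 18) − 0 = 0, and there is no ∂_3, so H_2 ≅ 0.

H_2 ≅ 0.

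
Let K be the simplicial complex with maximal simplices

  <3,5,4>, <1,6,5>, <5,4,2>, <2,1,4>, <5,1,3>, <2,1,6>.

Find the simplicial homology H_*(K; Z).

Take the total order 1 < 2 < 3 < 4 < 5 < 6 on the vertex set. Then K (dimension 2) consists of the simplices:

  0-simplices (6): [1], [2], [3], [4], [5], [6]
  1-simplices (12): [1,2], [1,3], [1,4], [1,5], [1,6], [2,4], [2,5], [2,6], [3,4], [3,5], [4,5], [5,6]
  2-simplices (6): [1,2,4], [1,2,6], [1,3,5], [1,5,6], [2,4,5], [3,4,5]

giving chain groups C_0 ≅ Z^6, C_1 ≅ Z^12, C_2 ≅ Z^6.

∂_1: C_1 → C_0 is given by ∂[p,q] = [q] − [p]. For instance
  ∂[1,5] = [5] − [1].
As a 6×12 matrix over Z this has rank 5, with invariant factors (1,1,1,1,1).

∂_2: C_2 → C_1 acts by ∂[p,q,r] = [q,r] − [p,r] + [p,q]. For instance
  ∂[1,2,4] = [2,4] − [1,4] + [1,2],
  ∂[1,2,6] = [2,6] − [1,6] + [1,2].
As a 12×6 matrix over Z this has rank 6, with invariant factors (1,1,1,1,1,1).

From H_k ≅ ker(∂_k) / im(∂_{k+1}) we obtain:

  H_0: rank C_0 − rank ∂_1 = 6 − 5 = 1, and the invariant factors of ∂_1 are all 1, so H_0 = Z.
  H_1: rank ker ∂_1 − rank ∂_2 = (12 − 5) − 6 = 1, and the invariant factors of ∂_2 are all 1, so H_1 = Z.
  H_2: rank ker ∂_2 − rank ∂_3 = (6 − 6) − 0 = 0, and there is no ∂_3, so H_2 = 0.

As a check, the Euler characteristic is 6 − 12 + 6 = 0, which agrees with 1 − 1 + 0 = 0.

H_0 = Z,  H_1 = Z,  H_2 = 0.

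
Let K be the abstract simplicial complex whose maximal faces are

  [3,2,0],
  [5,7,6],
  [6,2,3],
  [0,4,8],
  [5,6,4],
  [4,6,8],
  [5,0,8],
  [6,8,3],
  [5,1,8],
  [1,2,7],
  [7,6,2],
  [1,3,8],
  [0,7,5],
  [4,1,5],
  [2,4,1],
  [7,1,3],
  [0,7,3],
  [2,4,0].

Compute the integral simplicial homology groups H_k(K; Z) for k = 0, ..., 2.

H_0 ≅ Z,  H_1 ≅ Z ⊕ Z/2,  H_2 = 0.

Take the total order 0 < 1 < 2 < 3 < 4 < 5 < 6 < 7 < 8 on the vertex set. Then K (dimension 2) consists of the simplices:

  0-simplices (9): [0], [1], [2], [3], [4], [5], [6], [7], [8]
  1-simplices (27): (27 of them)
  2-simplices (18): [0,2,3], [0,2,4], [0,3,7], [0,4,8], [0,5,7], [0,5,8], [1,2,4], [1,2,7], [1,3,7], [1,3,8], [1,4,5], [1,5,8], [2,3,6], [2,6,7], [3,6,8], [4,5,6], [4,6,8], [5,6,7]

Hence C_0 ≅ Z^9, C_1 ≅ Z^27, C_2 ≅ Z^18.

The boundary map ∂_1: C_1 → C_0 is given by ∂[p,q] = [q] − [p].
This gives a 9×27 integer matrix of rank 8; reducing to Smith normal form yields diagonal entries (1,1,1,1,1,1,1,1).

The boundary map ∂_2: C_2 → C_1 maps a triangle to the signed sum of its edges. For instance
  ∂[4,6,8] = [6,8] − [4,8] + [4,6],
  ∂[0,2,3] = [2,3] − [0,3] + [0,2].
This gives a 27×18 integer matrix of rank 18; reducing to Smith normal form yields diagonal entries (1,1,1,1,1,1,1,1,1,1,1,1,1,1,1,1,1,2).

Now H_k = ker ∂_k / im ∂_{k+1}, so:

  H_0: rank C_0 − rank ∂_1 = 9 − 8 = 1, and the invariant factors of ∂_1 are all 1, so H_0 ≅ Z.
  H_1: rank ker ∂_1 − rank ∂_2 = (27 − 8) − 18 = 1, and ∂_2 has invariant factor 2 > 1, so H_1 ≅ Z ⊕ Z/2.
  H_2: rank ker ∂_2 − rank ∂_3 = (18 − 18) − 0 = 0, and there is no ∂_3, so H_2 ≅ 0.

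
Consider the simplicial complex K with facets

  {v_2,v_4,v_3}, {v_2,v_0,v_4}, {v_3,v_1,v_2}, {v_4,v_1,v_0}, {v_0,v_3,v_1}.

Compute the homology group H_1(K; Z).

H_1 = Z.

Order the vertices as v_0 < v_1 < v_2 < v_3 < v_4. Listing each simplex with vertices in this order, K has dimension 2 with simplices:

  0-simplices (5): [v_0], [v_1], [v_2], [v_3], [v_4]
  1-simplices (10): [v_0,v_1], [v_0,v_2], [v_0,v_3], [v_0,v_4], [v_1,v_2], [v_1,v_3], [v_1,v_4], [v_2,v_3], [v_2,v_4], [v_3,v_4]
  2-simplices (5): [v_0,v_1,v_3], [v_0,v_1,v_4], [v_0,v_2,v_4], [v_1,v_2,v_3], [v_2,v_3,v_4]

Hence C_0 ≅ Z^5, C_1 ≅ Z^10, C_2 ≅ Z^5.

The boundary map ∂_1: C_1 → C_0 sends each edge [p,q] (with p < q) to q − p. For instance
  ∂[v_2,v_3] = [v_3] − [v_2].
The 5×10 boundary matrix has rank 4 and Smith normal form diag(1,1,1,1).

The boundary map ∂_2: C_2 → C_1 maps a triangle to the signed sum of its edges. For instance
  ∂[v_0,v_1,v_3] = [v_1,v_3] − [v_0,v_3] + [v_0,v_1],
  ∂[v_0,v_2,v_4] = [v_2,v_4] − [v_0,v_4] + [v_0,v_2].
This gives a 10×5 integer matrix of rank 5; reducing to Smith normal form yields diagonal entries (1,1,1,1,1).

Reading off H_k = ker ∂_k / im ∂_{k+1}:

  H_1: rank ker ∂_1 − rank ∂_2 = (10 − 4) − 5 = 1, and the invariant factors of ∂_2 are all 1, so H_1 ≅ Z.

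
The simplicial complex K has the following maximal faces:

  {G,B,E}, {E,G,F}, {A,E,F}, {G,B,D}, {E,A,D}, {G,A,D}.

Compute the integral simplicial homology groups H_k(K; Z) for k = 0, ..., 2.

Order the vertices as A < B < D < E < F < G. Listing each simplex with vertices in this order, K has dimension 2 with simplices:

  0-simplices (6): A, B, D, E, F, G
  1-simplices (12): AD, AE, AF, AG, BD, BE, BG, DE, DG, EF, EG, FG
  2-simplices (6): ADE, ADG, AEF, BDG, BEG, EFG

giving chain groups C_0 ≅ Z^6, C_1 ≅ Z^12, C_2 ≅ Z^6.

The boundary map ∂_1: C_1 → C_0 sends each edge [p,q] (with p < q) to q − p. For instance
  ∂DG = G − D.
The resulting 6×12 matrix has rank 5, and its Smith normal form has invariant factors (1,1,1,1,1).

Boundary ∂_2: C_2 → C_1 maps a triangle to the signed sum of its edges. For instance
  ∂BEG = EG − BG + BE,
  ∂ADE = DE − AE + AD.
This gives a 12×6 integer matrix of rank 6; reducing to Smith normal form yields diagonal entries (1,1,1,1,1,1).

Computing H_k = (kernel of ∂_k) / (image of ∂_{k+1}):

  H_0: rank C_0 − rank ∂_1 = 6 − 5 = 1, and the invariant factors of ∂_1 are all 1, so H_0 ≅ Z.
  H_1: rank ker ∂_1 − rank ∂_2 = (12 − 5) − 6 = 1, and the invariant factors of ∂_2 are all 1, so H_1 ≅ Z.
  H_2: rank ker ∂_2 − rank ∂_3 = (6 − 6) − 0 = 0, and there is no ∂_3, so H_2 ≅ 0.

H_0 = Z,  H_1 = Z,  H_2 = 0.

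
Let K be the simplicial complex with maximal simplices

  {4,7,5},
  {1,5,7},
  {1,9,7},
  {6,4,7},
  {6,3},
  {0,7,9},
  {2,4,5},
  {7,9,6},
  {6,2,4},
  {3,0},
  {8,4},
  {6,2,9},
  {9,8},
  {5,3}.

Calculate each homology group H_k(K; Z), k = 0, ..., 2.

Fix the vertex order 0 < 1 < 2 < 3 < 4 < 5 < 6 < 7 < 8 < 9 and write every simplex with vertices in increasing order. Then dim K = 2 and the simplices of K are:

  0-simplices (10): [0], [1], [2], [3], [4], [5], [6], [7], [8], [9]
  1-simplices (21): [0,3], [0,7], [0,9], [1,5], [1,7], [1,9], [2,4], [2,5], [2,6], [2,9], [3,5], [3,6], [4,5], [4,6], [4,7], [4,8], [5,7], [6,7], [6,9], [7,9], [8,9]
  2-simplices (9): [0,7,9], [1,5,7], [1,7,9], [2,4,5], [2,4,6], [2,6,9], [4,5,7], [4,6,7], [6,7,9]

giving chain groups C_0 ≅ Z^10, C_1 ≅ Z^21, C_2 ≅ Z^9.

Boundary ∂_1: C_1 → C_0 sends each edge [p,q] (with p < q) to q − p.
As a 10×21 matrix over Z this has rank 9, with invariant factors (1,1,1,1,1,1,1,1,1).

∂_2: C_2 → C_1 acts by ∂[p,q,r] = [q,r] − [p,r] + [p,q]. For instance
  ∂[2,6,9] = [6,9] − [2,9] + [2,6],
  ∂[2,4,6] = [4,6] − [2,6] + [2,4].
The resulting 21×9 matrix has rank 9, and its Smith normal form has invariant factors (1,1,1,1,1,1,1,1,1).

Reading off H_k = ker ∂_k / im ∂_{k+1}:

  H_0: rank C_0 − rank ∂_1 = 10 − 9 = 1, and the invariant factors of ∂_1 are all 1, so H_0 ≅ Z.
  H_1: rank ker ∂_1 − rank ∂_2 = (21 − 9) − 9 = 3, and the invariant factors of ∂_2 are all 1, so H_1 ≅ Z^3.
  H_2: rank ker ∂_2 − rank ∂_3 = (9 − 9) − 0 = 0, and there is no ∂_3, so H_2 ≅ 0.

H_0 = Z,  H_1 = Z^3,  H_2 = 0.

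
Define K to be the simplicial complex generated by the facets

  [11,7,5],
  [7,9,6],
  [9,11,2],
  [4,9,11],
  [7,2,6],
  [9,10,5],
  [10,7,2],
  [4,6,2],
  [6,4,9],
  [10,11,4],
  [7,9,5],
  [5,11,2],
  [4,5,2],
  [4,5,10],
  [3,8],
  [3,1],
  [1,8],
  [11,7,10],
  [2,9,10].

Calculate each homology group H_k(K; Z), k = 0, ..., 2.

H_0 ≅ Z^2,  H_1 ≅ Z^3,  H_2 ≅ Z.

K has 11 vertices, 27 edges, 16 triangles.
rank ∂_0 = 0, rank ∂_1 = 9 ⇒ b_0 = 11 − 0 − 9 = 2; all invariant factors of ∂_1 are 1 so no torsion. So H_0 ≅ Z^2.
rank ∂_1 = 9, rank ∂_2 = 15 ⇒ b_1 = 27 − 9 − 15 = 3; all invariant factors of ∂_2 are 1 so no torsion. So H_1 ≅ Z^3.
rank ∂_2 = 15, rank ∂_3 = 0 ⇒ b_2 = 16 − 15 − 0 = 1. So H_2 ≅ Z.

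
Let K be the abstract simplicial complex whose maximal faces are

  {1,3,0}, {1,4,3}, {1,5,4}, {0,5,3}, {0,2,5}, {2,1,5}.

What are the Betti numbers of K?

Take the total order 0 < 1 < 2 < 3 < 4 < 5 on the vertex set. Then K (dimension 2) consists of the simplices:

  0-simplices (6): [0], [1], [2], [3], [4], [5]
  1-simplices (12): [0,1], [0,2], [0,3], [0,5], [1,2], [1,3], [1,4], [1,5], [2,5], [3,4], [3,5], [4,5]
  2-simplices (6): [0,1,3], [0,2,5], [0,3,5], [1,2,5], [1,3,4], [1,4,5]

so the chain groups are C_0 ≅ Z^6, C_1 ≅ Z^12, C_2 ≅ Z^6.

∂_1: C_1 → C_0 is given by ∂[p,q] = [q] − [p]. For instance
  ∂[4,5] = [5] − [4].
The resulting 6×12 matrix has rank 5, and its Smith normal form has invariant factors (1,1,1,1,1).

Boundary ∂_2: C_2 → C_1 maps a triangle to the signed sum of its edges. For instance
  ∂[1,2,5] = [2,5] − [1,5] + [1,2],
  ∂[0,2,5] = [2,5] − [0,5] + [0,2].
As a 12×6 matrix over Z this has rank 6, with invariant factors (1,1,1,1,1,1).

From H_k ≅ ker(∂_k) / im(∂_{k+1}) we obtain:

  H_0: rank C_0 − rank ∂_1 = 6 − 5 = 1, and the invariant factors of ∂_1 are all 1, so H_0 ≅ Z.
  H_1: rank ker ∂_1 − rank ∂_2 = (12 − 5) − 6 = 1, and the invariant factors of ∂_2 are all 1, so H_1 ≅ Z.
  H_2: rank ker ∂_2 − rank ∂_3 = (6 − 6) − 0 = 0, and there is no ∂_3, so H_2 ≅ 0.

Hence the Betti numbers are b_0 = 1, b_1 = 1, b_2 = 0.

b_0 = 1, b_1 = 1, b_2 = 0.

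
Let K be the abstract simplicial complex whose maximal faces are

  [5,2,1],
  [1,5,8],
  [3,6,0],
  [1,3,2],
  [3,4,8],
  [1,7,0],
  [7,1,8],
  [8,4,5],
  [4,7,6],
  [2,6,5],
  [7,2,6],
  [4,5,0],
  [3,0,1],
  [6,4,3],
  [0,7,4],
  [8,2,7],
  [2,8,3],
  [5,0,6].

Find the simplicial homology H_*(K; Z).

Take the total order 0 < 1 < 2 < 3 < 4 < 5 < 6 < 7 < 8 on the vertex set. Then K (dimension 2) consists of the simplices:

  0-simplices (9): [0], [1], [2], [3], [4], [5], [6], [7], [8]
  1-simplices (27): (27 of them)
  2-simplices (18): [0,1,3], [0,1,7], [0,3,6], [0,4,5], [0,4,7], [0,5,6], [1,2,3], [1,2,5], [1,5,8], [1,7,8], [2,3,8], [2,5,6], [2,6,7], [2,7,8], [3,4,6], [3,4,8], [4,5,8], [4,6,7]

so the chain groups are C_0 ≅ Z^9, C_1 ≅ Z^27, C_2 ≅ Z^18.

∂_1: C_1 → C_0 sends each edge [p,q] (with p < q) to q − p. For instance
  ∂[2,3] = [3] − [2].
The 9×27 boundary matrix has rank 8 and Smith normal form diag(1,1,1,1,1,1,1,1).

∂_2: C_2 → C_1 acts by ∂[p,q,r] = [q,r] − [p,r] + [p,q]. For instance
  ∂[0,4,7] = [4,7] − [0,7] + [0,4],
  ∂[1,7,8] = [7,8] − [1,8] + [1,7].
The resulting 27×18 matrix has rank 18, and its Smith normal form has invariant factors (1,1,1,1,1,1,1,1,1,1,1,1,1,1,1,1,1,2).

Now H_k = ker ∂_k / im ∂_{k+1}, so:

  H_0: rank C_0 − rank ∂_1 = 9 − 8 = 1, and the invariant factors of ∂_1 are all 1, so H_0 = Z.
  H_1: rank ker ∂_1 − rank ∂_2 = (27 − 8) − 18 = 1, and ∂_2 has invariant factor 2 > 1, so H_1 = Z ⊕ Z/2.
  H_2: rank ker ∂_2 − rank ∂_3 = (18 − 18) − 0 = 0, and there is no ∂_3, so H_2 = 0.

H_0 = Z,  H_1 = Z ⊕ Z/2,  H_2 = 0.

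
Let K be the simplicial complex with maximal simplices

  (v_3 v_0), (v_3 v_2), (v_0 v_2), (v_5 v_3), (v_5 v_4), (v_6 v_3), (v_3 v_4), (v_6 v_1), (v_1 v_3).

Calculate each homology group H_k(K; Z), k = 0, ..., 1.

We work with the vertex ordering v_0 < v_1 < v_2 < v_3 < v_4 < v_5 < v_6. The simplices of K, each written with vertices in increasing order, are:

  0-simplices (7): [v_0], [v_1], [v_2], [v_3], [v_4], [v_5], [v_6]
  1-simplices (9): [v_0,v_2], [v_0,v_3], [v_1,v_3], [v_1,v_6], [v_2,v_3], [v_3,v_4], [v_3,v_5], [v_3,v_6], [v_4,v_5]

so the chain groups are C_0 ≅ Z^7, C_1 ≅ Z^9.

The boundary map ∂_1: C_1 → C_0 is given by ∂[p,q] = [q] − [p].
As a 7×9 matrix over Z this has rank 6, with invariant factors (1,1,1,1,1,1).

From H_k ≅ ker(∂_k) / im(∂_{k+1}) we obtain:

  H_0: rank C_0 − rank ∂_1 = 7 − 6 = 1, and the invariant factors of ∂_1 are all 1, so H_0 = Z.
  H_1: rank ker ∂_1 − rank ∂_2 = (9 − 6) − 0 = 3, and there is no ∂_2, so H_1 = Z^3.

As a check, the Euler characteristic is 7 − 9 = -2, which agrees with 1 − 3 = -2.

H_0 ≅ Z,  H_1 ≅ Z^3.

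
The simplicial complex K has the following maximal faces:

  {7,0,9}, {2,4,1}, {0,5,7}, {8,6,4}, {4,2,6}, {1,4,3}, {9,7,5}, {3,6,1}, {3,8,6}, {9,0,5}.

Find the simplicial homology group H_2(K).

H_2 = Z.

Order the vertices as 0 < 1 < 2 < 3 < 4 < 5 < 6 < 7 < 8 < 9. Listing each simplex with vertices in this order, K has dimension 2 with simplices:

  0-simplices (10): [0], [1], [2], [3], [4], [5], [6], [7], [8], [9]
  1-simplices (18): [0,5], [0,7], [0,9], [1,2], [1,3], [1,4], [1,6], [2,4], [2,6], [3,4], [3,6], [3,8], [4,6], [4,8], [5,7], [5,9], [6,8], [7,9]
  2-simplices (10): [0,5,7], [0,5,9], [0,7,9], [1,2,4], [1,3,4], [1,3,6], [2,4,6], [3,6,8], [4,6,8], [5,7,9]

so the chain groups are C_0 ≅ Z^10, C_1 ≅ Z^18, C_2 ≅ Z^10.

The boundary map ∂_1: C_1 → C_0 maps an edge to its endpoints' difference, ∂[p,q] = q − p.
This gives a 10×18 integer matrix of rank 8; reducing to Smith normal form yields diagonal entries (1,1,1,1,1,1,1,1).

The boundary map ∂_2: C_2 → C_1 sends each 2-simplex [p,q,r] to [q,r] − [p,r] + [p,q]. For instance
  ∂[1,3,6] = [3,6] − [1,6] + [1,3],
  ∂[1,2,4] = [2,4] − [1,4] + [1,2].
As a 18×10 matrix over Z this has rank 9, with invariant factors (1,1,1,1,1,1,1,1,1).

Computing H_k = (kernel of ∂_k) / (image of ∂_{k+1}):

  H_2: rank ker ∂_2 − rank ∂_3 = (10 − 9) − 0 = 1, and there is no ∂_3, so H_2 ≅ Z.

(K is a triangulation of the disjoint union of the cylinder S^1 x I and the 2-sphere S^2.)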